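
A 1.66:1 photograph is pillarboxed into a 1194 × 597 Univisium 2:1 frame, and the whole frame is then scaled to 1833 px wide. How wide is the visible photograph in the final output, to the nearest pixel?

Fitted into 1194×597, the photograph spans the height; its width is 597 × 1.660 ≈ 991.02 px.
The frame scales by 1833/1194 = 1.5352; 991.02 × 1.5352 ≈ 1521.39 px.

1521 px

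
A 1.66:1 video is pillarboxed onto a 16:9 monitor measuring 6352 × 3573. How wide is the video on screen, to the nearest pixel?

5931 px

1.66:1 (1.660) < 16:9 (1.778), so the video fills the height.
That makes the image 5931.18 px wide (3573 × 1.660).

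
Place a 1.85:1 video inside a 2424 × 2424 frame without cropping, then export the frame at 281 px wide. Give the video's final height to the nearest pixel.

152 px

Fitted into 2424×2424, the video spans the width; its height is 2424 / 1.850 ≈ 1310.27 px.
Scaling 2424 → 281 is ×0.1159, so the height becomes 1310.27 × 0.1159 ≈ 151.89 px.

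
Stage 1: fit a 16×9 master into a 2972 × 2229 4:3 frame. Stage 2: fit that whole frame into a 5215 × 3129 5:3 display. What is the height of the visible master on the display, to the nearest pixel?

Inside the 2972×2229 canvas the master is width-limited at 2972.00 × 1671.75.
4:3 in 5215×3129: fills the height, so the intermediate becomes 4172.00 × 3129.00 — a scale of ×1.4038.
So the master's height is 1671.75 × 1.4038 ≈ 2346.75.

2347 px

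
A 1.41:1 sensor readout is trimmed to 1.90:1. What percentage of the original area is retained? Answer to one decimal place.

The width stays; only height is cut (since 1.90:1 is wider than 1.41:1).
(1.410)/(1.900) ≈ 0.742 of the area survives.

74.2%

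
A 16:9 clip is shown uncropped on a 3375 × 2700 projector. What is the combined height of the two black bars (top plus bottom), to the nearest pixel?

802 px

16:9 is wider than 5:4, so it spans the full width.
The clip is 3375 × 9/16 ≈ 1898.44 px tall.
Black = 2700 − 1898.44 = 801.56 px.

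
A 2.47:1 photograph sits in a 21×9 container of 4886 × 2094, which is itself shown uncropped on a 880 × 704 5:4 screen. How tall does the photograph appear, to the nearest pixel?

356 px

2.47:1 in 4886×2094: fills the width, so the photograph is 4886.00 × 1978.14.
21×9 in 880×704: fills the width, so the intermediate becomes 880.00 × 377.14 — a scale of ×0.1801.
Applying the same ×0.1801: 1978.14 → 356.28.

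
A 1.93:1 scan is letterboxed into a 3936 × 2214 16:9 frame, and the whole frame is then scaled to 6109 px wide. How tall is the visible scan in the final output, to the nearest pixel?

3165 px

In the 3936×2214 frame the scan fills the width: height = 3936 / 1.930 ≈ 2039.38 px.
Resizing to 6109 px wide multiplies everything by 1.5521: 2039.38 → 3165.28 px.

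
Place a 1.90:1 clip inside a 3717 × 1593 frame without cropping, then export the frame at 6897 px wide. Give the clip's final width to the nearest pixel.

5616 px

In the 3717×1593 frame the clip fills the height: width = 1593 × 1.900 ≈ 3026.70 px.
The frame scales by 6897/3717 = 1.8555; 3026.70 × 1.8555 ≈ 5616.13 px.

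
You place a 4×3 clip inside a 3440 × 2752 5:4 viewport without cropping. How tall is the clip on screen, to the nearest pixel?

2580 px

4×3 (1.333) > 5:4 (1.250), so the clip fills the width.
That makes the image 2580.00 px tall (3440 × 3/4).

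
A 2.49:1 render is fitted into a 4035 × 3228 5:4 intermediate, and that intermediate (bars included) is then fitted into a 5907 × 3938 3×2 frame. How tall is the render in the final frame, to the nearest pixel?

Inside the 4035×3228 canvas the render is width-limited at 4035.00 × 1620.48.
The 5:4 canvas is height-limited in 5907×3938, giving 4922.50 × 3938.00; scale factor 1.2200.
Applying the same ×1.2200: 1620.48 → 1976.91.

1977 px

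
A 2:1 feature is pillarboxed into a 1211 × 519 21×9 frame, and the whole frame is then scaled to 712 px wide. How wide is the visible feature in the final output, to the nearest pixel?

610 px

At 1211×519 the feature is height-limited, so width = 519 × 2/1 ≈ 1038.00 px.
Resizing to 712 px wide multiplies everything by 0.5879: 1038.00 → 610.29 px.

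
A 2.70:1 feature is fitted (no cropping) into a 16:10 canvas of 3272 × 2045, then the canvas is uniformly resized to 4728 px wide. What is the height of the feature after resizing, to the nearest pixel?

Fitted into 3272×2045, the feature spans the width; its height is 3272 / 2.700 ≈ 1211.85 px.
The frame scales by 4728/3272 = 1.4450; 1211.85 × 1.4450 ≈ 1751.11 px.

1751 px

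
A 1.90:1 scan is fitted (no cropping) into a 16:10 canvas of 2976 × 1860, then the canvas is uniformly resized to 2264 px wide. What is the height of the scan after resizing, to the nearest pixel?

1192 px

In the 2976×1860 frame the scan fills the width: height = 2976 / 1.900 ≈ 1566.32 px.
The frame scales by 2264/2976 = 0.7608; 1566.32 × 0.7608 ≈ 1191.58 px.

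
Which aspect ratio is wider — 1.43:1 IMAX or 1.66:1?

1.43 and 1.66; 1.66 > 1.43.

1.66:1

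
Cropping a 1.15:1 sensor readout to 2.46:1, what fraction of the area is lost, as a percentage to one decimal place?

53.3%

2.46:1 is wider than 1.15:1, so the crop keeps the full width and trims the height.
Fraction kept = (1.150)/(2.460) ≈ 46.75%, so 53.25% is lost.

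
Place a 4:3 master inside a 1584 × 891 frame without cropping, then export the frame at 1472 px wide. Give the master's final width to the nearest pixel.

1104 px

In the 1584×891 frame the master fills the height: width = 891 × 4/3 ≈ 1188.00 px.
Resizing to 1472 px wide multiplies everything by 0.9293: 1188.00 → 1104.00 px.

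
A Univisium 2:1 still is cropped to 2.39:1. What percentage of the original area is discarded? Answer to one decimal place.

16.3%

2.39:1 is wider than Univisium 2:1, so the crop keeps the full width and trims the height.
Area ratio = (2.000)/(2.390) = 83.68%; the remaining 16.32% is cropped out.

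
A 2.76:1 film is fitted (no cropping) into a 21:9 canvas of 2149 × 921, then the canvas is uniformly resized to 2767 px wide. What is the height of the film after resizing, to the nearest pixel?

At 2149×921 the film is width-limited, so height = 2149 / 2.760 ≈ 778.62 px.
The frame scales by 2767/2149 = 1.2876; 778.62 × 1.2876 ≈ 1002.54 px.

1003 px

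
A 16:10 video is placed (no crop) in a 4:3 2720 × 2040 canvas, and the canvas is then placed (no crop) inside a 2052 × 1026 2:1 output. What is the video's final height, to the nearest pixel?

Inside the 2720×2040 canvas the video is width-limited at 2720.00 × 1700.00.
Second fit — the 4:3 canvas into 2052×1026 spans the height: 1368.00 × 1026.00 (×0.5029 from 2720×2040).
So the video's height is 1700.00 × 0.5029 ≈ 855.00.

855 px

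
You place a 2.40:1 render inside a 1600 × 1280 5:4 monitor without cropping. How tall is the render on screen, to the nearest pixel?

Since 2.400 > 1.250, the render is width-limited.
The render is 1600 / 2.400 ≈ 666.67 px tall.

667 px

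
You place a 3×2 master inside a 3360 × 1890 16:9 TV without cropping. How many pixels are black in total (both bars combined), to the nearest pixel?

992250 pixels

3×2 is narrower than 16:9, so it spans the full height.
Content width = 1890 × 3/2 ≈ 2835.0000 px.
Leftover width: 3360 − 2835.0000 = 525.0000 px.
Bar area = 525.0000 × 1890 ≈ 992250 px.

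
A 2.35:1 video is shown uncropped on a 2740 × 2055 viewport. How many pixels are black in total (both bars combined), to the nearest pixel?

2435977 pixels

Since 2.350 > 1.333, the video is width-limited.
Content height = 2740 / 2.350 ≈ 1165.9574 px.
2055 − 1165.9574 = 889.0426 px of bars.
Bar area = 889.0426 × 2740 ≈ 2435977 px.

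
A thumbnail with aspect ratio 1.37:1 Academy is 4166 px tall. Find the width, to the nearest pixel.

Width = 4166 × 1.370 = 5707.42.

5707 px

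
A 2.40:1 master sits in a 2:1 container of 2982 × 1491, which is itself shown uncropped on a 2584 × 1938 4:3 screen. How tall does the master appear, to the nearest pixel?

1077 px

First fit — 2.40:1 into 2982×1491 spans the width: 2982.00 × 1242.50.
Second fit — the 2:1 canvas into 2584×1938 spans the width: 2584.00 × 1292.00 (×0.8665 from 2982×1491).
Applying the same ×0.8665: 1242.50 → 1076.67.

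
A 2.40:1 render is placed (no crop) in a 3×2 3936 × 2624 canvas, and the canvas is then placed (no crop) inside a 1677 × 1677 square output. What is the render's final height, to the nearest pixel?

699 px

First fit — 2.40:1 into 3936×2624 spans the width: 3936.00 × 1640.00.
The 3×2 canvas is width-limited in 1677×1677, giving 1677.00 × 1118.00; scale factor 0.4261.
So the render's height is 1640.00 × 0.4261 ≈ 698.75.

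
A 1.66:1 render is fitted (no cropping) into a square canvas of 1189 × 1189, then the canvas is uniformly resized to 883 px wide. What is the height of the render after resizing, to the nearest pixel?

532 px

In the 1189×1189 frame the render fills the width: height = 1189 / 1.660 ≈ 716.27 px.
Resizing to 883 px wide multiplies everything by 0.7426: 716.27 → 531.93 px.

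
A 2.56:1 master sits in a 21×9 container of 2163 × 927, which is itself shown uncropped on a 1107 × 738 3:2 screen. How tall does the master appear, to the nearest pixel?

432 px

First fit — 2.56:1 into 2163×927 spans the width: 2163.00 × 844.92.
21×9 in 1107×738: fills the width, so the intermediate becomes 1107.00 × 474.43 — a scale of ×0.5118.
The master scales with it: height 844.92 × 0.5118 ≈ 432.42.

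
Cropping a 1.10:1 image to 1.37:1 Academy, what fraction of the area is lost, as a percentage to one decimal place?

Going from 1.10:1 to 1.37:1 Academy means cutting height while keeping width.
(1.100)/(1.370) ≈ 0.803 of the area survives, leaving 19.71% discarded.

19.7%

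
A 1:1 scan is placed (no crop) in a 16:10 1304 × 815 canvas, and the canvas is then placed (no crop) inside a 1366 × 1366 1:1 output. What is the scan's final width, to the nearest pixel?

854 px

1:1 in 1304×815: fills the height, so the scan is 815.00 × 815.00.
Second fit — the 16:10 canvas into 1366×1366 spans the width: 1366.00 × 853.75 (×1.0475 from 1304×815).
Applying the same ×1.0475: 815.00 → 853.75.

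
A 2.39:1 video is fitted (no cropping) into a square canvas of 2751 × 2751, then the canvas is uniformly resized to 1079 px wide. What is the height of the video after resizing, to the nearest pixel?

451 px

Fitted into 2751×2751, the video spans the width; its height is 2751 / 2.390 ≈ 1151.05 px.
The frame scales by 1079/2751 = 0.3922; 1151.05 × 0.3922 ≈ 451.46 px.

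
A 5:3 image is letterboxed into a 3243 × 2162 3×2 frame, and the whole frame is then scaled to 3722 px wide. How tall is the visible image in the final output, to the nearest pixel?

At 3243×2162 the image is width-limited, so height = 3243 × 3/5 ≈ 1945.80 px.
The frame scales by 3722/3243 = 1.1477; 1945.80 × 1.1477 ≈ 2233.20 px.

2233 px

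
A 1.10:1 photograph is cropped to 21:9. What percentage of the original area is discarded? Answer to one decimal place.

Going from 1.10:1 to 21:9 means cutting height while keeping width.
Fraction kept = (1.100)/(2.333) ≈ 47.14%, so 52.86% is lost.

52.9%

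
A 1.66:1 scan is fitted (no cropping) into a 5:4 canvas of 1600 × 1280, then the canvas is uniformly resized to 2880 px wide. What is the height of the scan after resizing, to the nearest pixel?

At 1600×1280 the scan is width-limited, so height = 1600 / 1.660 ≈ 963.86 px.
Scaling 1600 → 2880 is ×1.8000, so the height becomes 963.86 × 1.8000 ≈ 1734.94 px.

1735 px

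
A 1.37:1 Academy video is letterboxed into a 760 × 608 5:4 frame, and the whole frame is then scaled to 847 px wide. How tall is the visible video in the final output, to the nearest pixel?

Fitted into 760×608, the video spans the width; its height is 760 / 1.370 ≈ 554.74 px.
Resizing to 847 px wide multiplies everything by 1.1145: 554.74 → 618.25 px.

618 px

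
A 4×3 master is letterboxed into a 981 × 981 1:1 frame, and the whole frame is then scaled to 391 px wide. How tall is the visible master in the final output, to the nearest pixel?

293 px

In the 981×981 frame the master fills the width: height = 981 × 3/4 ≈ 735.75 px.
Scaling 981 → 391 is ×0.3986, so the height becomes 735.75 × 0.3986 ≈ 293.25 px.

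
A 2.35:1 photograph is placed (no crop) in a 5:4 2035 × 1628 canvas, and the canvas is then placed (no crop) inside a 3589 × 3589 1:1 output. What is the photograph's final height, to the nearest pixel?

1527 px

2.35:1 in 2035×1628: fills the width, so the photograph is 2035.00 × 865.96.
Second fit — the 5:4 canvas into 3589×3589 spans the width: 3589.00 × 2871.20 (×1.7636 from 2035×1628).
Applying the same ×1.7636: 865.96 → 1527.23.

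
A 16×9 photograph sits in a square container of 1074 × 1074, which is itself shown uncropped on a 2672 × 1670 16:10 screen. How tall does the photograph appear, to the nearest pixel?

16×9 in 1074×1074: fills the width, so the photograph is 1074.00 × 604.12.
The square canvas is height-limited in 2672×1670, giving 1670.00 × 1670.00; scale factor 1.5549.
So the photograph's height is 604.12 × 1.5549 ≈ 939.38.

939 px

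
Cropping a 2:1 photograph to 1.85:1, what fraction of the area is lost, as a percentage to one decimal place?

1.85:1 is narrower than 2:1, so the crop keeps the full height and trims the width.
Fraction kept = (1.850)/(2.000) ≈ 92.50%, so 7.50% is lost.

7.5%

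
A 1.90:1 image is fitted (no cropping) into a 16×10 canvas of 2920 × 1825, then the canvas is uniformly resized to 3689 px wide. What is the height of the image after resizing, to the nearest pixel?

1942 px

Fitted into 2920×1825, the image spans the width; its height is 2920 / 1.900 ≈ 1536.84 px.
The frame scales by 3689/2920 = 1.2634; 1536.84 × 1.2634 ≈ 1941.58 px.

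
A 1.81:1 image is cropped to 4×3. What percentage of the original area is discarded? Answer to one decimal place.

4×3 is narrower than 1.81:1, so the crop keeps the full height and trims the width.
Fraction kept = (1.333)/(1.810) ≈ 73.66%, so 26.34% is lost.

26.3%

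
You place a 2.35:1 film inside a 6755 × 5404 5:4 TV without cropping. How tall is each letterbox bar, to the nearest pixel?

Since 2.350 > 1.250, the film is width-limited.
The film is 6755 / 2.350 ≈ 2874.47 px tall.
5404 − 2874.47 = 2529.53 px of bars (1264.77 each).

1265 px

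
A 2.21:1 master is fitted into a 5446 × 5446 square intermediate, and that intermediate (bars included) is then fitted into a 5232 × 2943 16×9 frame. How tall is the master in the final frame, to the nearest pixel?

2.21:1 in 5446×5446: fills the width, so the master is 5446.00 × 2464.25.
square in 5232×2943: fills the height, so the intermediate becomes 2943.00 × 2943.00 — a scale of ×0.5404.
Applying the same ×0.5404: 2464.25 → 1331.67.

1332 px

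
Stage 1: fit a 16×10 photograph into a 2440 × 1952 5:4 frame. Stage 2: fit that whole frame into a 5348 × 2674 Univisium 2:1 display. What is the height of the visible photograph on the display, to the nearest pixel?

First fit — 16×10 into 2440×1952 spans the width: 2440.00 × 1525.00.
The 5:4 canvas is height-limited in 5348×2674, giving 3342.50 × 2674.00; scale factor 1.3699.
Applying the same ×1.3699: 1525.00 → 2089.06.

2089 px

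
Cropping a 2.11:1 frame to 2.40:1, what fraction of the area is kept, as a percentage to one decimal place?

The width stays; only height is cut (since 2.40:1 is wider than 2.11:1).
(2.110)/(2.400) ≈ 0.879 of the area survives.

87.9%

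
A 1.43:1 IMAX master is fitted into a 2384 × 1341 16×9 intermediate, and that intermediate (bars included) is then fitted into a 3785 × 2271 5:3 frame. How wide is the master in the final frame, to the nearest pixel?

1.43:1 IMAX in 2384×1341: fills the height, so the master is 1917.63 × 1341.00.
16×9 in 3785×2271: fills the width, so the intermediate becomes 3785.00 × 2129.06 — a scale of ×1.5877.
Applying the same ×1.5877: 1917.63 → 3044.56.

3045 px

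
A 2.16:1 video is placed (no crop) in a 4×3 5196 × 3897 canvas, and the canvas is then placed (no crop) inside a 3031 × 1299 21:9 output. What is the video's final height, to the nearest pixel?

Inside the 5196×3897 canvas the video is width-limited at 5196.00 × 2405.56.
Second fit — the 4×3 canvas into 3031×1299 spans the height: 1732.00 × 1299.00 (×0.3333 from 5196×3897).
Applying the same ×0.3333: 2405.56 → 801.85.

802 px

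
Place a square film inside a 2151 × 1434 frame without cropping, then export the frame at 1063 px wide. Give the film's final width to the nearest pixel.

709 px

At 2151×1434 the film is height-limited, so width = 1434 × 1/1 ≈ 1434.00 px.
Resizing to 1063 px wide multiplies everything by 0.4942: 1434.00 → 708.67 px.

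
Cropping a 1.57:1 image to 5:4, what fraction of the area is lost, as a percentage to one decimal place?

20.4%

5:4 is narrower than 1.57:1, so the crop keeps the full height and trims the width.
Fraction kept = (1.250)/(1.570) ≈ 79.62%, so 20.38% is lost.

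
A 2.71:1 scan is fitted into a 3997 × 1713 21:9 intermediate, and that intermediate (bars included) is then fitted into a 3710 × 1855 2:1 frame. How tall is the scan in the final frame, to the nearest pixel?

Inside the 3997×1713 canvas the scan is width-limited at 3997.00 × 1474.91.
Second fit — the 21:9 canvas into 3710×1855 spans the width: 3710.00 × 1590.00 (×0.9282 from 3997×1713).
Applying the same ×0.9282: 1474.91 → 1369.00.

1369 px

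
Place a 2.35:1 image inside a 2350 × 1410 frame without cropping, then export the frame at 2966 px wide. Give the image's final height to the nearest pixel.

In the 2350×1410 frame the image fills the width: height = 2350 / 2.350 ≈ 1000.00 px.
Resizing to 2966 px wide multiplies everything by 1.2621: 1000.00 → 1262.13 px.

1262 px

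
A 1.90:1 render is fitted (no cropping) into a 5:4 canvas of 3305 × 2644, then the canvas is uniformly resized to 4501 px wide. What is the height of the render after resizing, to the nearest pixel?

At 3305×2644 the render is width-limited, so height = 3305 / 1.900 ≈ 1739.47 px.
Resizing to 4501 px wide multiplies everything by 1.3619: 1739.47 → 2368.95 px.

2369 px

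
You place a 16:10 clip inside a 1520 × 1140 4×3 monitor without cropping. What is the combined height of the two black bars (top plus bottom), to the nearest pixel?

190 px

16:10 (1.600) > 4×3 (1.333), so the clip fills the width.
Content height = 1520 × 10/16 ≈ 950.00 px.
1140 − 950.00 = 190.00 px of bars.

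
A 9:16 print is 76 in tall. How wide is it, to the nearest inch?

43 in

76 × 9/16 = 42.75.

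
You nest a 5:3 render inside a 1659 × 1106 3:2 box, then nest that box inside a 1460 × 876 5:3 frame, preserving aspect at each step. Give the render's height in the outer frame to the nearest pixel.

5:3 in 1659×1106: fills the width, so the render is 1659.00 × 995.40.
The 3:2 canvas is height-limited in 1460×876, giving 1314.00 × 876.00; scale factor 0.7920.
So the render's height is 995.40 × 0.7920 ≈ 788.40.

788 px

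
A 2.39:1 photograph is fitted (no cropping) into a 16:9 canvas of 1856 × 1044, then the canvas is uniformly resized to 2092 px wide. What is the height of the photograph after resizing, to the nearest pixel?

In the 1856×1044 frame the photograph fills the width: height = 1856 / 2.390 ≈ 776.57 px.
Resizing to 2092 px wide multiplies everything by 1.1272: 776.57 → 875.31 px.

875 px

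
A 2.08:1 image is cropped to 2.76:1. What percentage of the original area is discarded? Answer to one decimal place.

2.76:1 is wider than 2.08:1, so the crop keeps the full width and trims the height.
(2.080)/(2.760) ≈ 0.754 of the area survives, leaving 24.64% discarded.

24.6%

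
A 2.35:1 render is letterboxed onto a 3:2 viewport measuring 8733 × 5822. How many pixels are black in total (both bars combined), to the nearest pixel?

2.35:1 is wider than 3:2, so it spans the full width.
That makes the image 3716.1702 px tall (8733 / 2.350).
Black = 5822 − 3716.1702 = 2105.8298 px.
Across the 8733-px span: 2105.8298 × 8733 ≈ 18390212 px.

18390212 pixels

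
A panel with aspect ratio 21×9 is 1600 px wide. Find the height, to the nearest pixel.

1600·9/21 = 685.71.

686 px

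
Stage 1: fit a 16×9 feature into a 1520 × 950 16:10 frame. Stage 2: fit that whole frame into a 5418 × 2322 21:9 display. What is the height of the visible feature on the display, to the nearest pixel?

2090 px

16×9 in 1520×950: fills the width, so the feature is 1520.00 × 855.00.
Second fit — the 16:10 canvas into 5418×2322 spans the height: 3715.20 × 2322.00 (×2.4442 from 1520×950).
Applying the same ×2.4442: 855.00 → 2089.80.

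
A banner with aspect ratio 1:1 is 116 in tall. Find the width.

116 × 1/1 = 116.

116 in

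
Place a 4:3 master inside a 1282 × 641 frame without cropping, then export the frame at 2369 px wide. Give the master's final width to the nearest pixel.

1579 px

In the 1282×641 frame the master fills the height: width = 641 × 4/3 ≈ 854.67 px.
The frame scales by 2369/1282 = 1.8479; 854.67 × 1.8479 ≈ 1579.33 px.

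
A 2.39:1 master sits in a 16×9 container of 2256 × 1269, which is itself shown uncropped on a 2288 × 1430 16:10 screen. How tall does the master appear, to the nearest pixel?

957 px

First fit — 2.39:1 into 2256×1269 spans the width: 2256.00 × 943.93.
Second fit — the 16×9 canvas into 2288×1430 spans the width: 2288.00 × 1287.00 (×1.0142 from 2256×1269).
So the master's height is 943.93 × 1.0142 ≈ 957.32.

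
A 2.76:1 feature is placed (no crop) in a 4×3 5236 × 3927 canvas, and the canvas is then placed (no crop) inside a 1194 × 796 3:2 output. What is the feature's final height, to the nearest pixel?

First fit — 2.76:1 into 5236×3927 spans the width: 5236.00 × 1897.10.
4×3 in 1194×796: fills the height, so the intermediate becomes 1061.33 × 796.00 — a scale of ×0.2027.
Applying the same ×0.2027: 1897.10 → 384.54.

385 px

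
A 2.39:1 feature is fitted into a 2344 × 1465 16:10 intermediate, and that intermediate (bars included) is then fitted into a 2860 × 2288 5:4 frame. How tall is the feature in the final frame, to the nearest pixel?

Inside the 2344×1465 canvas the feature is width-limited at 2344.00 × 980.75.
16:10 in 2860×2288: fills the width, so the intermediate becomes 2860.00 × 1787.50 — a scale of ×1.2201.
So the feature's height is 980.75 × 1.2201 ≈ 1196.65.

1197 px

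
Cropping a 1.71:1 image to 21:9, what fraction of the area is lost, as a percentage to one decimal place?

Going from 1.71:1 to 21:9 means cutting height while keeping width.
Area ratio = (1.710)/(2.333) = 73.29%; the remaining 26.71% is cropped out.

26.7%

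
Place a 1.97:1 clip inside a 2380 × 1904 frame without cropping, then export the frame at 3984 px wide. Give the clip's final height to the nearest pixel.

In the 2380×1904 frame the clip fills the width: height = 2380 / 1.970 ≈ 1208.12 px.
Scaling 2380 → 3984 is ×1.6739, so the height becomes 1208.12 × 1.6739 ≈ 2022.34 px.

2022 px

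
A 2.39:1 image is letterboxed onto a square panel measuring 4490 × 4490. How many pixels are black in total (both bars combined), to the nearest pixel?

11724912 pixels

Since 2.390 > 1.000, the image is width-limited.
The image is 4490 / 2.390 ≈ 1878.6611 px tall.
4490 − 1878.6611 = 2611.3389 px of bars.
Bar area = 2611.3389 × 4490 ≈ 11724912 px.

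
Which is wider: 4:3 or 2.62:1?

2.62:1

4:3 = 1.333 and 2.62; 2.62 > 1.333.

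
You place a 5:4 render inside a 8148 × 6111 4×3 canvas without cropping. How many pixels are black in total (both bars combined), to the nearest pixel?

3112027 pixels

Since 1.250 < 1.333, the render is height-limited.
The render is 6111 × 5/4 ≈ 7638.7500 px wide.
Leftover width: 8148 − 7638.7500 = 509.2500 px.
That's 509.2500 × 6111 ≈ 3112027 black pixels.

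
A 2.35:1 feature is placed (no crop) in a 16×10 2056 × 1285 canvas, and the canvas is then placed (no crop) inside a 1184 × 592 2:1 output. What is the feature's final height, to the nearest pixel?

2.35:1 in 2056×1285: fills the width, so the feature is 2056.00 × 874.89.
Second fit — the 16×10 canvas into 1184×592 spans the height: 947.20 × 592.00 (×0.4607 from 2056×1285).
So the feature's height is 874.89 × 0.4607 ≈ 403.06.

403 px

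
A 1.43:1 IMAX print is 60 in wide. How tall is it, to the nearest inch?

Height = 60 / 1.430 = 41.96.

42 in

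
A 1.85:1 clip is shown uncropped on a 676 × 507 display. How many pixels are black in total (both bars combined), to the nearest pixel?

95718 pixels

1.85:1 is wider than 4:3, so it spans the full width.
Content height = 676 / 1.850 ≈ 365.4054 px.
Black = 507 − 365.4054 = 141.5946 px.
Across the 676-px span: 141.5946 × 676 ≈ 95718 px.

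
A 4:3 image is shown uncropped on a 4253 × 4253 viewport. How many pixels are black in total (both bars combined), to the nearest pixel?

4522002 pixels

4:3 is wider than 1:1, so it spans the full width.
The image is 4253 × 3/4 ≈ 3189.7500 px tall.
Leftover height: 4253 − 3189.7500 = 1063.2500 px.
Across the 4253-px span: 1063.2500 × 4253 ≈ 4522002 px.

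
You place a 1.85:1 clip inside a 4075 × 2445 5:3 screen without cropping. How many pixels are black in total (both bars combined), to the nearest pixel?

987361 pixels

Since 1.850 > 1.667, the clip is width-limited.
Content height = 4075 / 1.850 ≈ 2202.7027 px.
Black = 2445 − 2202.7027 = 242.2973 px.
Across the 4075-px span: 242.2973 × 4075 ≈ 987361 px.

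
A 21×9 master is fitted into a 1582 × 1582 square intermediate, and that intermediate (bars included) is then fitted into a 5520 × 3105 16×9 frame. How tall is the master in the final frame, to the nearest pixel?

1331 px

First fit — 21×9 into 1582×1582 spans the width: 1582.00 × 678.00.
square in 5520×3105: fills the height, so the intermediate becomes 3105.00 × 3105.00 — a scale of ×1.9627.
The master scales with it: height 678.00 × 1.9627 ≈ 1330.71.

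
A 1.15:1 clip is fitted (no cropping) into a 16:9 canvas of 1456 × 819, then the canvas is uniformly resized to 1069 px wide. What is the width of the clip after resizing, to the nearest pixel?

692 px

Fitted into 1456×819, the clip spans the height; its width is 819 × 1.150 ≈ 941.85 px.
The frame scales by 1069/1456 = 0.7342; 941.85 × 0.7342 ≈ 691.51 px.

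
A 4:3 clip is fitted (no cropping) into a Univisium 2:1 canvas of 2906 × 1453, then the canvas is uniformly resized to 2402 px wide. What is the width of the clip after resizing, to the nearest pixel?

Fitted into 2906×1453, the clip spans the height; its width is 1453 × 4/3 ≈ 1937.33 px.
Resizing to 2402 px wide multiplies everything by 0.8266: 1937.33 → 1601.33 px.

1601 px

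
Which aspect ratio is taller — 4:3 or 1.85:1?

4:3

4:3 = 1.333 and 1.85; 1.85 > 1.333. The smaller width-to-height ratio is the taller frame.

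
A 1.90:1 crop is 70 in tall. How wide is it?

At 1.90:1, 70 × 1.900 ≈ 133.

133 in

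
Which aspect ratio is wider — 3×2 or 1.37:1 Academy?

3×2

3×2 = 1.5 and 1.37; 1.5 > 1.37.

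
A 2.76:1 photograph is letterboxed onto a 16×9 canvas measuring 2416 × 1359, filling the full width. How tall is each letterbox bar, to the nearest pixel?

242 px

Content height = 2416 / 2.760 ≈ 875.36 px.
Leftover height: 1359 − 875.36 = 483.64 px → 241.82 each side.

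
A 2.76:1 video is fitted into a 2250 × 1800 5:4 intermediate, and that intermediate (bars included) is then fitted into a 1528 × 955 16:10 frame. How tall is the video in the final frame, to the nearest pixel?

433 px

2.76:1 in 2250×1800: fills the width, so the video is 2250.00 × 815.22.
5:4 in 1528×955: fills the height, so the intermediate becomes 1193.75 × 955.00 — a scale of ×0.5306.
So the video's height is 815.22 × 0.5306 ≈ 432.52.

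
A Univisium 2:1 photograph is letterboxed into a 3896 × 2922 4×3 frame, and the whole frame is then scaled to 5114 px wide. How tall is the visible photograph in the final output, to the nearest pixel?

2557 px

In the 3896×2922 frame the photograph fills the width: height = 3896 × 1/2 ≈ 1948.00 px.
The frame scales by 5114/3896 = 1.3126; 1948.00 × 1.3126 ≈ 2557.00 px.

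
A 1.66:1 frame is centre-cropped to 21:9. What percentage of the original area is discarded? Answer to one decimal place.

Going from 1.66:1 to 21:9 means cutting height while keeping width.
(1.660)/(2.333) ≈ 0.711 of the area survives, leaving 28.86% discarded.

28.9%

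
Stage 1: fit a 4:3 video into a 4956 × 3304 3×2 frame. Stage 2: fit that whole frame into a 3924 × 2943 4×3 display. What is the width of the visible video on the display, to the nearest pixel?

3488 px

First fit — 4:3 into 4956×3304 spans the height: 4405.33 × 3304.00.
3×2 in 3924×2943: fills the width, so the intermediate becomes 3924.00 × 2616.00 — a scale of ×0.7918.
Applying the same ×0.7918: 4405.33 → 3488.00.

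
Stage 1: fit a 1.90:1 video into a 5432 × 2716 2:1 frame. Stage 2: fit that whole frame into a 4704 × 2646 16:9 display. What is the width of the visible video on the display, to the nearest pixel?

First fit — 1.90:1 into 5432×2716 spans the height: 5160.40 × 2716.00.
2:1 in 4704×2646: fills the width, so the intermediate becomes 4704.00 × 2352.00 — a scale of ×0.8660.
Applying the same ×0.8660: 5160.40 → 4468.80.

4469 px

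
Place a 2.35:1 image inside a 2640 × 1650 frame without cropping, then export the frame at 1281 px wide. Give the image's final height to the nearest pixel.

In the 2640×1650 frame the image fills the width: height = 2640 / 2.350 ≈ 1123.40 px.
Scaling 2640 → 1281 is ×0.4852, so the height becomes 1123.40 × 0.4852 ≈ 545.11 px.

545 px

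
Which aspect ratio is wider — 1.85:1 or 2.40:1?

1.85 and 2.4; 2.4 > 1.85.

2.40:1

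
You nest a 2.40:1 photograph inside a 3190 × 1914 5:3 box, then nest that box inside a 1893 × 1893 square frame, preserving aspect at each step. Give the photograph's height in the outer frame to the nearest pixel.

First fit — 2.40:1 into 3190×1914 spans the width: 3190.00 × 1329.17.
5:3 in 1893×1893: fills the width, so the intermediate becomes 1893.00 × 1135.80 — a scale of ×0.5934.
Applying the same ×0.5934: 1329.17 → 788.75.

789 px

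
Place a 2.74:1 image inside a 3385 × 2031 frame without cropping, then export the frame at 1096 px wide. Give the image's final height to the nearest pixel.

In the 3385×2031 frame the image fills the width: height = 3385 / 2.740 ≈ 1235.40 px.
Resizing to 1096 px wide multiplies everything by 0.3238: 1235.40 → 400.00 px.

400 px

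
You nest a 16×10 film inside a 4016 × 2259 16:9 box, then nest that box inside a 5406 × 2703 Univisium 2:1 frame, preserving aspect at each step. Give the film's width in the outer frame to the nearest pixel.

4325 px

First fit — 16×10 into 4016×2259 spans the height: 3614.40 × 2259.00.
The 16:9 canvas is height-limited in 5406×2703, giving 4805.33 × 2703.00; scale factor 1.1965.
The film scales with it: width 3614.40 × 1.1965 ≈ 4324.80.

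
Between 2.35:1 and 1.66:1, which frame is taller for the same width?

1.66:1

2.35 and 1.66; 2.35 > 1.66. The smaller width-to-height ratio is the taller frame.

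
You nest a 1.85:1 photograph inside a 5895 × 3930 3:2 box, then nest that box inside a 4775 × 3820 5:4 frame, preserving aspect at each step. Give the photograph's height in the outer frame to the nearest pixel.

2581 px

1.85:1 in 5895×3930: fills the width, so the photograph is 5895.00 × 3186.49.
3:2 in 4775×3820: fills the width, so the intermediate becomes 4775.00 × 3183.33 — a scale of ×0.8100.
Applying the same ×0.8100: 3186.49 → 2581.08.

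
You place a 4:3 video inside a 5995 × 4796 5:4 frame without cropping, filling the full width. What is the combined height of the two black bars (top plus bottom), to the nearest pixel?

300 px

That makes the image 4496.25 px tall (5995 × 3/4).
Leftover height: 4796 − 4496.25 = 299.75 px.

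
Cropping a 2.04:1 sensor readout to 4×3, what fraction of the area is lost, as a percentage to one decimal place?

34.6%

Going from 2.04:1 to 4×3 means cutting width while keeping height.
(1.333)/(2.040) ≈ 0.654 of the area survives, leaving 34.64% discarded.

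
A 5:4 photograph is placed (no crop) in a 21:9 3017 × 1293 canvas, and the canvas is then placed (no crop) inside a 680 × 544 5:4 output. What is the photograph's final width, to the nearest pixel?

364 px

Inside the 3017×1293 canvas the photograph is height-limited at 1616.25 × 1293.00.
21:9 in 680×544: fills the width, so the intermediate becomes 680.00 × 291.43 — a scale of ×0.2254.
Applying the same ×0.2254: 1616.25 → 364.29.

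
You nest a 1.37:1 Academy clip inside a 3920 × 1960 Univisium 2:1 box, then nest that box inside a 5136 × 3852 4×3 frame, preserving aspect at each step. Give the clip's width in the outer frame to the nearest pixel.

First fit — 1.37:1 Academy into 3920×1960 spans the height: 2685.20 × 1960.00.
The Univisium 2:1 canvas is width-limited in 5136×3852, giving 5136.00 × 2568.00; scale factor 1.3102.
The clip scales with it: width 2685.20 × 1.3102 ≈ 3518.16.

3518 px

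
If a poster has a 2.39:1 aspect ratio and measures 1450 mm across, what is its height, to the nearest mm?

607 mm

Height = 1450 / 2.390 = 606.69.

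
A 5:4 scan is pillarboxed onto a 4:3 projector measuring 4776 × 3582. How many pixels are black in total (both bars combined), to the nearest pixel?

5:4 (1.250) < 4:3 (1.333), so the scan fills the height.
Content width = 3582 × 5/4 ≈ 4477.5000 px.
4776 − 4477.5000 = 298.5000 px of bars.
That's 298.5000 × 3582 ≈ 1069227 black pixels.

1069227 pixels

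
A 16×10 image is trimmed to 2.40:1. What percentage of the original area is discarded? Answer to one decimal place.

The width stays; only height is cut (since 2.40:1 is wider than 16×10).
Area ratio = (1.600)/(2.400) = 66.67%; the remaining 33.33% is cropped out.

33.3%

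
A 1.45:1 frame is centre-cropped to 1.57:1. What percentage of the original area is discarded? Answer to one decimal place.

1.57:1 is wider than 1.45:1, so the crop keeps the full width and trims the height.
(1.450)/(1.570) ≈ 0.924 of the area survives, leaving 7.64% discarded.

7.6%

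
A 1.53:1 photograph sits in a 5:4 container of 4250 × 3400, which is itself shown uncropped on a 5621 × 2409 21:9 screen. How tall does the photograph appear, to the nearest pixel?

Inside the 4250×3400 canvas the photograph is width-limited at 4250.00 × 2777.78.
5:4 in 5621×2409: fills the height, so the intermediate becomes 3011.25 × 2409.00 — a scale of ×0.7085.
The photograph scales with it: height 2777.78 × 0.7085 ≈ 1968.14.

1968 px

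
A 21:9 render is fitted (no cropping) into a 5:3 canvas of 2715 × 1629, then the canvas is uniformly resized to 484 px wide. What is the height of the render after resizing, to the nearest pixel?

207 px

Fitted into 2715×1629, the render spans the width; its height is 2715 × 9/21 ≈ 1163.57 px.
Resizing to 484 px wide multiplies everything by 0.1783: 1163.57 → 207.43 px.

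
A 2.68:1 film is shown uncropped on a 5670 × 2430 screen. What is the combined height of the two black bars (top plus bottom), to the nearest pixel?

Since 2.680 > 2.333, the film is width-limited.
Content height = 5670 / 2.680 ≈ 2115.67 px.
2430 − 2115.67 = 314.33 px of bars.

314 px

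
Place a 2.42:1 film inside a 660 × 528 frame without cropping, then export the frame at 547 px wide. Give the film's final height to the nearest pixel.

226 px

In the 660×528 frame the film fills the width: height = 660 / 2.420 ≈ 272.73 px.
Scaling 660 → 547 is ×0.8288, so the height becomes 272.73 × 0.8288 ≈ 226.03 px.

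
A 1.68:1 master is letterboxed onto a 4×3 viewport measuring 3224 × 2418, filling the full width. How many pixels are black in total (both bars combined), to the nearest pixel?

1608622 pixels

Content height = 3224 / 1.680 ≈ 1919.0476 px.
2418 − 1919.0476 = 498.9524 px of bars.
Across the 3224-px span: 498.9524 × 3224 ≈ 1608622 px.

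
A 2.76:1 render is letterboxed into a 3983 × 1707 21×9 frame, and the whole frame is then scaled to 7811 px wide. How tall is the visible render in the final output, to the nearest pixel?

2830 px

At 3983×1707 the render is width-limited, so height = 3983 / 2.760 ≈ 1443.12 px.
Resizing to 7811 px wide multiplies everything by 1.9611: 1443.12 → 2830.07 px.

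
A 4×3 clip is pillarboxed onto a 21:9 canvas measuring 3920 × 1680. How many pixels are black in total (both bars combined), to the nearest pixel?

2822400 pixels

4×3 (1.333) < 21:9 (2.333), so the clip fills the height.
The clip is 1680 × 4/3 ≈ 2240.0000 px wide.
3920 − 2240.0000 = 1680.0000 px of bars.
Bar area = 1680.0000 × 1680 ≈ 2822400 px.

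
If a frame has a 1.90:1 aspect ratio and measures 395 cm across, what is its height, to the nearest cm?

395 / 1.900 = 207.89.

208 cm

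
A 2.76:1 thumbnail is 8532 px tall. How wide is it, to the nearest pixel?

8532 × 2.760 = 23548.32.

23548 px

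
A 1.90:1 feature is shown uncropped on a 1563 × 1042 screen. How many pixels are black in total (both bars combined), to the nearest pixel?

342873 pixels

Since 1.900 > 1.500, the feature is width-limited.
Content height = 1563 / 1.900 ≈ 822.6316 px.
1042 − 822.6316 = 219.3684 px of bars.
Bar area = 219.3684 × 1563 ≈ 342873 px.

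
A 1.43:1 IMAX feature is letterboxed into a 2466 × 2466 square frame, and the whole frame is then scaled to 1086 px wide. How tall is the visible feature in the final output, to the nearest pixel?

Fitted into 2466×2466, the feature spans the width; its height is 2466 / 1.430 ≈ 1724.48 px.
The frame scales by 1086/2466 = 0.4404; 1724.48 × 0.4404 ≈ 759.44 px.

759 px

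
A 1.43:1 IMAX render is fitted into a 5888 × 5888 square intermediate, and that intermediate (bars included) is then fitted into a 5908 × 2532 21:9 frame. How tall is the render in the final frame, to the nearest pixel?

1771 px

First fit — 1.43:1 IMAX into 5888×5888 spans the width: 5888.00 × 4117.48.
square in 5908×2532: fills the height, so the intermediate becomes 2532.00 × 2532.00 — a scale of ×0.4300.
So the render's height is 4117.48 × 0.4300 ≈ 1770.63.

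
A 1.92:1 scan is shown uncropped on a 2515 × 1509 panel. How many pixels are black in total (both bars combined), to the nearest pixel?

1.92:1 (1.920) > 5:3 (1.667), so the scan fills the width.
The scan is 2515 / 1.920 ≈ 1309.8958 px tall.
Leftover height: 1509 − 1309.8958 = 199.1042 px.
That's 199.1042 × 2515 ≈ 500747 black pixels.

500747 pixels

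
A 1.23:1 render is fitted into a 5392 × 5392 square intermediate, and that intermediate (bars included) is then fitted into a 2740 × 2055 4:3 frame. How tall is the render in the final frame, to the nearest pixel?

First fit — 1.23:1 into 5392×5392 spans the width: 5392.00 × 4383.74.
Second fit — the square canvas into 2740×2055 spans the height: 2055.00 × 2055.00 (×0.3811 from 5392×5392).
Applying the same ×0.3811: 4383.74 → 1670.73.

1671 px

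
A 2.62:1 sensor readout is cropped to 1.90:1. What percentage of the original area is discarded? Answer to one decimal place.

The height stays; only width is cut (since 1.90:1 is narrower than 2.62:1).
Fraction kept = (1.900)/(2.620) ≈ 72.52%, so 27.48% is lost.

27.5%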